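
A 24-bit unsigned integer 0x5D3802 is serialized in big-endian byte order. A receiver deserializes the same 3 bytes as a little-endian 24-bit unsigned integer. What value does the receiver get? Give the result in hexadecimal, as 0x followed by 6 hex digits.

0x02385D

Stored big-endian, the bytes at ascending addresses are 5D 38 02.
Read back as little-endian, the first byte is least significant, giving 0x02385D.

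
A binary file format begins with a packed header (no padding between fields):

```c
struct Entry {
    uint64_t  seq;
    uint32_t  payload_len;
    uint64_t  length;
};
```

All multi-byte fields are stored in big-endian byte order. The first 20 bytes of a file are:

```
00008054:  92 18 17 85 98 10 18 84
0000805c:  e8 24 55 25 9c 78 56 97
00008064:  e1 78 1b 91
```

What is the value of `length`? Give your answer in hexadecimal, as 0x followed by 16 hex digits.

0x9C785697E1781B91

`length` follows `seq` (8 B), `payload_len` (4 B), so it starts at offset 8 + 4 = 12 and occupies 8 bytes.
Bytes at offsets 12..19: 9C 78 56 97 E1 78 1B 91.
Big-endian stores the most-significant byte at the lowest address.
The bytes are already most-significant first: 0x9C785697E1781B91.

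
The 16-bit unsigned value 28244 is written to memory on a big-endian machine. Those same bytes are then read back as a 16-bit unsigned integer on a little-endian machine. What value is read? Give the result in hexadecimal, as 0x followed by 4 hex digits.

0x546E

28244 in 16-bit hexadecimal is 0x6E54.
Stored big-endian, the bytes at ascending addresses are 6E 54.
Read back as little-endian, the first byte is least significant, giving 0x546E.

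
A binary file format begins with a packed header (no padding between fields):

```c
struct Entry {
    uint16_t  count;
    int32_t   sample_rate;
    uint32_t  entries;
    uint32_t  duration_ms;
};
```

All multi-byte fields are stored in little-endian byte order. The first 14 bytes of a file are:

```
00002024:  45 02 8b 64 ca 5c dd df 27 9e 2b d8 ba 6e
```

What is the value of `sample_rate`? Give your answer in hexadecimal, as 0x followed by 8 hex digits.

`sample_rate` follows `count` (2 bytes), so it starts at byte offset 2 and occupies 4 bytes.
Bytes at offsets 2..5: 8B 64 CA 5C.
In little-endian order the low byte comes first in memory.
Reassemble most-significant byte first: 5C CA 64 8B → 0x5CCA648B.

0x5CCA648B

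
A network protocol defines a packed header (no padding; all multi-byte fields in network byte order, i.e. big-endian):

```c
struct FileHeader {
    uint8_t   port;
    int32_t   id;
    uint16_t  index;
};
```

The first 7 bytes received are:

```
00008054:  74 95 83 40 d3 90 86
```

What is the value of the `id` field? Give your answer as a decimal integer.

-1786560301

`id` follows `port` (1 byte), so it starts at byte offset 1 and occupies 4 bytes.
Bytes at offsets 1..4: 95 83 40 D3.
Big-endian: lowest address holds the most-significant byte.
The bytes are already most-significant first: 0x958340D3.
Top bit is set, so as a signed 32-bit value this is 0x958340D3 − 2^32 = -1786560301.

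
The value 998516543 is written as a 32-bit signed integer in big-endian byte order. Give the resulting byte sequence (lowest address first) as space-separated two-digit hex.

998516543 in hexadecimal, padded to 32 bits, is 0x3B84273F.
Split into bytes (most-significant first): 3B 84 27 3F.
Big-endian: lowest address holds the most-significant byte.
So the memory order matches the most-significant-first order: 3B 84 27 3F.

3B 84 27 3F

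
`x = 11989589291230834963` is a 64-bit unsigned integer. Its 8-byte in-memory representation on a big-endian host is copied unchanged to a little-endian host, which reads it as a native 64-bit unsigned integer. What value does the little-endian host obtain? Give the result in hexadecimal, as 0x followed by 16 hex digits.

11989589291230834963 in 64-bit hexadecimal is 0xA66393EFD2A43113.
Stored big-endian, the bytes at ascending addresses are A6 63 93 EF D2 A4 31 13.
Read back as little-endian, the first byte is least significant, giving 0x1331A4D2EF9363A6.

0x1331A4D2EF9363A6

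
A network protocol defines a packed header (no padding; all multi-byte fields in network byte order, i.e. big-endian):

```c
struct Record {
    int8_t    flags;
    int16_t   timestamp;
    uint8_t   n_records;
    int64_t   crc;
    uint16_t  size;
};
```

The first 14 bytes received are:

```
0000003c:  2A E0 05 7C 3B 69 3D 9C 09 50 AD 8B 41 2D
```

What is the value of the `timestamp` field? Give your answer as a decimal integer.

`timestamp` follows `flags` (1 byte), so it starts at byte offset 1 and occupies 2 bytes.
Bytes at offsets 1..2: E0 05.
In big-endian order the high byte comes first in memory.
The bytes are already most-significant first: 0xE005.
Top bit is set, so as a signed 16-bit value this is 0xE005 − 2^16 = -8187.

-8187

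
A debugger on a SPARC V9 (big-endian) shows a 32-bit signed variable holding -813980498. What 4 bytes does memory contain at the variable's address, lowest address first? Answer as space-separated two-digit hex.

CF 7B A4 AE

Two's complement of -813980498 in 32 bits: 813980498 = 0x30845B52; invert → 0xCF7BA4AD; add 1 → 0xCF7BA4AE.
Split into bytes (most-significant first): CF 7B A4 AE.
In big-endian order the high byte comes first in memory.
So the memory order matches the most-significant-first order: CF 7B A4 AE.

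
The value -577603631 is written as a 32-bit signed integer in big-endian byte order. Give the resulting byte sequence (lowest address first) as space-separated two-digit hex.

Two's complement of -577603631 in 32 bits: 577603631 = 0x226D882F; invert → 0xDD9277D0; add 1 → 0xDD9277D1.
Split into bytes (most-significant first): DD 92 77 D1.
Big-endian stores the most-significant byte at the lowest address.
So the memory order matches the most-significant-first order: DD 92 77 D1.

DD 92 77 D1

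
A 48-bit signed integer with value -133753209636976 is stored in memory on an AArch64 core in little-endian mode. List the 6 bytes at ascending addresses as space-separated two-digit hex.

90 B7 73 27 5A 86

Two's complement of -133753209636976 in 48 bits: 133753209636976 = 0x79A5D88C4870; invert → 0x865A2773B78F; add 1 → 0x865A2773B790.
Split into bytes (most-significant first): 86 5A 27 73 B7 90.
Little-endian: lowest address holds the least-significant byte.
So at ascending addresses the bytes are 90 B7 73 27 5A 86.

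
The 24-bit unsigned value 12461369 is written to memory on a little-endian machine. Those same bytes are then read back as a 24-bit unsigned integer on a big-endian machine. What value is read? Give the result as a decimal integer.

3745214

12461369 in 24-bit hexadecimal is 0xBE2539.
Stored little-endian, the bytes at ascending addresses are 39 25 BE.
Read back as big-endian, the last byte is least significant, giving 0x3925BE.
0x3925BE = 3745214.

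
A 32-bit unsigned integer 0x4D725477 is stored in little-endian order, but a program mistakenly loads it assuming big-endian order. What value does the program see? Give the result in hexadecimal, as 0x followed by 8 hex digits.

0x7754724D

Stored little-endian, the bytes at ascending addresses are 77 54 72 4D.
Read back as big-endian, the last byte is least significant, giving 0x7754724D.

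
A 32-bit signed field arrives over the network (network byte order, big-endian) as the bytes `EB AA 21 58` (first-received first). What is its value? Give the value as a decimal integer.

Big-endian: lowest address holds the most-significant byte.
The bytes are already most-significant first: 0xEBAA2158.
Top bit is set, so as a signed 32-bit value this is 0xEBAA2158 − 2^32 = -341171880.

-341171880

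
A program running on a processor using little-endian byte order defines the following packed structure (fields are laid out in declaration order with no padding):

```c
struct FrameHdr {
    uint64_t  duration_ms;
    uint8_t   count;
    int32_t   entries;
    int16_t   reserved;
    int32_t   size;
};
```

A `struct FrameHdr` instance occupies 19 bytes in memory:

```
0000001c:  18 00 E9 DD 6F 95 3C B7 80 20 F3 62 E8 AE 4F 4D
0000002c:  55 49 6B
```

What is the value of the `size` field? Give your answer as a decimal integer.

1799968077

`size` follows `duration_ms` (8 B), `count` (1 B), `entries` (4 B), `reserved` (2 B), so it starts at offset 8 + 1 + 4 + 2 = 15 and occupies 4 bytes.
Bytes at offsets 15..18: 4D 55 49 6B.
Little-endian stores the least-significant byte at the lowest address.
Reassemble most-significant byte first: 6B 49 55 4D → 0x6B49554D.
0x6B49554D = 1799968077.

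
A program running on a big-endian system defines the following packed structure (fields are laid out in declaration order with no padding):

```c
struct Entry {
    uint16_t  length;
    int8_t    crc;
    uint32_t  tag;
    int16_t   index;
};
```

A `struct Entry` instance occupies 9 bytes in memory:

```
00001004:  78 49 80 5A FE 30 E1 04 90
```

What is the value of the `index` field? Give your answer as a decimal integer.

`index` follows `length` (2 B), `crc` (1 B), `tag` (4 B), so it starts at offset 2 + 1 + 4 = 7 and occupies 2 bytes.
Bytes at offsets 7..8: 04 90.
Big-endian: lowest address holds the most-significant byte.
The bytes are already most-significant first: 0x0490.
0x0490 = 1168.

1168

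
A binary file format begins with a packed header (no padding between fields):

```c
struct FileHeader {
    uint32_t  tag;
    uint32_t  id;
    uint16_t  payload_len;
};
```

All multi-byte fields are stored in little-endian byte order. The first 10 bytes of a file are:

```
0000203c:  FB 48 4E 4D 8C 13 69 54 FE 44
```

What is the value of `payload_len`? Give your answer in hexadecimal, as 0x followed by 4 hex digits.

`payload_len` follows `tag` (4 B), `id` (4 B), so it starts at offset 4 + 4 = 8 and occupies 2 bytes.
Bytes at offsets 8..9: FE 44.
Little-endian: lowest address holds the least-significant byte.
Reassemble most-significant byte first: 44 FE → 0x44FE.

0x44FE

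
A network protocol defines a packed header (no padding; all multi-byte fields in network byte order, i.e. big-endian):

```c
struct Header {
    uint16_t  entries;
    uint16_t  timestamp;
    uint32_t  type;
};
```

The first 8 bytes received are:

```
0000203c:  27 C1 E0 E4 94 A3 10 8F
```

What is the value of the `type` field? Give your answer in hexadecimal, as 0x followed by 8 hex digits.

`type` follows `entries` (2 B), `timestamp` (2 B), so it starts at offset 2 + 2 = 4 and occupies 4 bytes.
Bytes at offsets 4..7: 94 A3 10 8F.
Big-endian stores the most-significant byte at the lowest address.
The bytes are already most-significant first: 0x94A3108F.

0x94A3108F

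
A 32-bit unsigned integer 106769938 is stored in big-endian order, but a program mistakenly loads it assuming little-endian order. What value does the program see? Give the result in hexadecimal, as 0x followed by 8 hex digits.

0x122E5D06

106769938 in 32-bit hexadecimal is 0x065D2E12.
Stored big-endian, the bytes at ascending addresses are 06 5D 2E 12.
Read back as little-endian, the first byte is least significant, giving 0x122E5D06.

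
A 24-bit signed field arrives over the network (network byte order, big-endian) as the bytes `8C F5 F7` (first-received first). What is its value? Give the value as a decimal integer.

-7539209

Big-endian stores the most-significant byte at the lowest address.
The bytes are already most-significant first: 0x8CF5F7.
Top bit is set, so as a signed 24-bit value this is 0x8CF5F7 − 2^24 = -7539209.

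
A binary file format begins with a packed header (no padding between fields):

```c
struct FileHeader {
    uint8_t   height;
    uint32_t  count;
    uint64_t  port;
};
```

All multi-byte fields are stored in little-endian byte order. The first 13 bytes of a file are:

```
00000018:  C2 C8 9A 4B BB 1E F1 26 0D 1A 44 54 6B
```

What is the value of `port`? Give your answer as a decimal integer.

`port` follows `height` (1 B), `count` (4 B), so it starts at offset 1 + 4 = 5 and occupies 8 bytes.
Bytes at offsets 5..12: 1E F1 26 0D 1A 44 54 6B.
In little-endian order the low byte comes first in memory.
Reassemble most-significant byte first: 6B 54 44 1A 0D 26 F1 1E → 0x6B54441A0D26F11E.
0x6B54441A0D26F11E = 7733881338782478622.

7733881338782478622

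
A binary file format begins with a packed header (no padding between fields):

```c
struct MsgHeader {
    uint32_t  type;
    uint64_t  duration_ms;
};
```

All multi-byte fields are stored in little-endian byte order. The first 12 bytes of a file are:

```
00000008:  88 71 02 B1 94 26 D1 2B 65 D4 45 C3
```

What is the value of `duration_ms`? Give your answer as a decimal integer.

`duration_ms` follows `type` (4 bytes), so it starts at byte offset 4 and occupies 8 bytes.
Bytes at offsets 4..11: 94 26 D1 2B 65 D4 45 C3.
Little-endian stores the least-significant byte at the lowest address.
Reassemble most-significant byte first: C3 45 D4 65 2B D1 26 94 → 0xC345D4652BD12694.
0xC345D4652BD12694 = 14070886141780895380.

14070886141780895380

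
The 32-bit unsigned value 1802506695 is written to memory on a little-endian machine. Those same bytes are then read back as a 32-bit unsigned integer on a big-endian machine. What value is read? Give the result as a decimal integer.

3339808875

1802506695 in 32-bit hexadecimal is 0x6B7011C7.
Stored little-endian, the bytes at ascending addresses are C7 11 70 6B.
Read back as big-endian, the last byte is least significant, giving 0xC711706B.
0xC711706B = 3339808875.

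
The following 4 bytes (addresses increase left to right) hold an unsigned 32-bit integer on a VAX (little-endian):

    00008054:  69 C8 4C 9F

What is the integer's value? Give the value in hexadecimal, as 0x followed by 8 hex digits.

0x9F4CC869

Little-endian stores the least-significant byte at the lowest address.
Reassemble most-significant byte first: 9F 4C C8 69 → 0x9F4CC869.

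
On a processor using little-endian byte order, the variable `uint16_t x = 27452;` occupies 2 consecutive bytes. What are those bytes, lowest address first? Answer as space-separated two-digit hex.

3C 6B

27452 in hexadecimal, padded to 16 bits, is 0x6B3C.
Split into bytes (most-significant first): 6B 3C.
Little-endian stores the least-significant byte at the lowest address.
So at ascending addresses the bytes are 3C 6B.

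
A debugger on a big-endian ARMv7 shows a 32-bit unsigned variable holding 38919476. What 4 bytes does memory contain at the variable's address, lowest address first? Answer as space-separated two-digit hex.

38919476 in hexadecimal, padded to 32 bits, is 0x0251DD34.
Split into bytes (most-significant first): 02 51 DD 34.
Big-endian stores the most-significant byte at the lowest address.
So the memory order matches the most-significant-first order: 02 51 DD 34.

02 51 DD 34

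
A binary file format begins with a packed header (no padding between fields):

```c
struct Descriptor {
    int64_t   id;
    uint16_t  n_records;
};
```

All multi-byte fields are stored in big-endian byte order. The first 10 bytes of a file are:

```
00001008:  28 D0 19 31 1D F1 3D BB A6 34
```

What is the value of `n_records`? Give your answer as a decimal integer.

`n_records` follows `id` (8 bytes), so it starts at byte offset 8 and occupies 2 bytes.
Bytes at offsets 8..9: A6 34.
Big-endian: lowest address holds the most-significant byte.
The bytes are already most-significant first: 0xA634.
0xA634 = 42548.

42548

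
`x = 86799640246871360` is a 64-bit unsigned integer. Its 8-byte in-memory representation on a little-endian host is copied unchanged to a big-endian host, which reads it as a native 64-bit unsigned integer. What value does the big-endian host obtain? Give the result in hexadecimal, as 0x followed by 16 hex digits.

86799640246871360 in 64-bit hexadecimal is 0x01345FD01B8BE540.
Stored little-endian, the bytes at ascending addresses are 40 E5 8B 1B D0 5F 34 01.
Read back as big-endian, the last byte is least significant, giving 0x40E58B1BD05F3401.

0x40E58B1BD05F3401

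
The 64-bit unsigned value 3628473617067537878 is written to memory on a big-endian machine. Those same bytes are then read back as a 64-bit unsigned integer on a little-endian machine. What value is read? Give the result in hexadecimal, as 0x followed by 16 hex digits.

3628473617067537878 in 64-bit hexadecimal is 0x325AED87BE2FF5D6.
Stored big-endian, the bytes at ascending addresses are 32 5A ED 87 BE 2F F5 D6.
Read back as little-endian, the first byte is least significant, giving 0xD6F52FBE87ED5A32.

0xD6F52FBE87ED5A32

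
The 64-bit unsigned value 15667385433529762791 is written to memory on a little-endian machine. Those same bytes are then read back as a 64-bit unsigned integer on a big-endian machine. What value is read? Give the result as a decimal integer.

16700380804781207001

15667385433529762791 in 64-bit hexadecimal is 0xD96DBC0ADCABC3E7.
Stored little-endian, the bytes at ascending addresses are E7 C3 AB DC 0A BC 6D D9.
Read back as big-endian, the last byte is least significant, giving 0xE7C3ABDC0ABC6DD9.
0xE7C3ABDC0ABC6DD9 = 16700380804781207001.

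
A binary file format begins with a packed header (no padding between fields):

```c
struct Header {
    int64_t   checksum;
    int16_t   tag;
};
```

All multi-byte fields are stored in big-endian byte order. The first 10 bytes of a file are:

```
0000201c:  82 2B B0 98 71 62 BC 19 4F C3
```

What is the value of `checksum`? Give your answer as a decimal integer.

`checksum` is the first field, at byte offset 0, occupying 8 bytes.
Bytes at offsets 0..7: 82 2B B0 98 71 62 BC 19.
In big-endian order the high byte comes first in memory.
The bytes are already most-significant first: 0x822BB0987162BC19.
Top bit is set, so as a signed 64-bit value this is 0x822BB0987162BC19 − 2^64 = -9066959255996548071.

-9066959255996548071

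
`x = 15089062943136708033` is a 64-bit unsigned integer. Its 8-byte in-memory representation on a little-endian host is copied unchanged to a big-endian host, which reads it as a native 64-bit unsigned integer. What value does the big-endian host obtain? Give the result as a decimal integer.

13940096805411645393

15089062943136708033 in 64-bit hexadecimal is 0xD1671ECD2F2C75C1.
Stored little-endian, the bytes at ascending addresses are C1 75 2C 2F CD 1E 67 D1.
Read back as big-endian, the last byte is least significant, giving 0xC1752C2FCD1E67D1.
0xC1752C2FCD1E67D1 = 13940096805411645393.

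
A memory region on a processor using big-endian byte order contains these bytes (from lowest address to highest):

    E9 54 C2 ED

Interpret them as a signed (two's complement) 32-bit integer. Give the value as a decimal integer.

In big-endian order the high byte comes first in memory.
The bytes are already most-significant first: 0xE954C2ED.
Top bit is set, so as a signed 32-bit value this is 0xE954C2ED − 2^32 = -380321043.

-380321043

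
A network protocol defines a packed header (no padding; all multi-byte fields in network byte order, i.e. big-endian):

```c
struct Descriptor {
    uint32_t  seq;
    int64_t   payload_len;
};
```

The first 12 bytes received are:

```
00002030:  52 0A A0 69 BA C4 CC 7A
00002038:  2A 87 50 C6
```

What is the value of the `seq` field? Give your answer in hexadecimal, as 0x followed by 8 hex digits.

0x520AA069

`seq` is the first field, at byte offset 0, occupying 4 bytes.
Bytes at offsets 0..3: 52 0A A0 69.
Big-endian: lowest address holds the most-significant byte.
The bytes are already most-significant first: 0x520AA069.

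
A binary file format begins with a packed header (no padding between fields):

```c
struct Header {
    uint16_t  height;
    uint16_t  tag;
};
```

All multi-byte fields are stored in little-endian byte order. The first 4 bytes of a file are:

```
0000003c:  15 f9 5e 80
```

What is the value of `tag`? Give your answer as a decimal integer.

`tag` follows `height` (2 bytes), so it starts at byte offset 2 and occupies 2 bytes.
Bytes at offsets 2..3: 5E 80.
In little-endian order the low byte comes first in memory.
Reassemble most-significant byte first: 80 5E → 0x805E.
0x805E = 32862.

32862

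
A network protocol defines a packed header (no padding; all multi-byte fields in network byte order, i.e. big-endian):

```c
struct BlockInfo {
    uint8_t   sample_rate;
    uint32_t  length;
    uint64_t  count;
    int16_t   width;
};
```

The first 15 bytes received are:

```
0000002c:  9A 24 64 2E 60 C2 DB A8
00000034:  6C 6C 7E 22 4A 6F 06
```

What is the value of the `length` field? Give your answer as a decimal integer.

`length` follows `sample_rate` (1 byte), so it starts at byte offset 1 and occupies 4 bytes.
Bytes at offsets 1..4: 24 64 2E 60.
Big-endian stores the most-significant byte at the lowest address.
The bytes are already most-significant first: 0x24642E60.
0x24642E60 = 610545248.

610545248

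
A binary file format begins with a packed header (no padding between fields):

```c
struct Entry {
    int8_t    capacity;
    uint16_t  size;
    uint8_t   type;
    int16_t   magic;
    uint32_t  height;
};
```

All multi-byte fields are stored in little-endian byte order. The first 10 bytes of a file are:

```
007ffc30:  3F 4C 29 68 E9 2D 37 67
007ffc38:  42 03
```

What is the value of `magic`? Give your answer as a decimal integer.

11753

`magic` follows `capacity` (1 B), `size` (2 B), `type` (1 B), so it starts at offset 1 + 2 + 1 = 4 and occupies 2 bytes.
Bytes at offsets 4..5: E9 2D.
Little-endian stores the least-significant byte at the lowest address.
Reassemble most-significant byte first: 2D E9 → 0x2DE9.
0x2DE9 = 11753.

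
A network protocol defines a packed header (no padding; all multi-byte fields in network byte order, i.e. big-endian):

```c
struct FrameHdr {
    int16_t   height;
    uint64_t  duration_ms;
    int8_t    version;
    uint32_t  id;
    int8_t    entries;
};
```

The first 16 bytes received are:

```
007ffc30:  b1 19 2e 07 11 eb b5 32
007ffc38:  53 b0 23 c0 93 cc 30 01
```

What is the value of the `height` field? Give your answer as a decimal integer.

-20199

`height` is the first field, at byte offset 0, occupying 2 bytes.
Bytes at offsets 0..1: B1 19.
In big-endian order the high byte comes first in memory.
The bytes are already most-significant first: 0xB119.
Top bit is set, so as a signed 16-bit value this is 0xB119 − 2^16 = -20199.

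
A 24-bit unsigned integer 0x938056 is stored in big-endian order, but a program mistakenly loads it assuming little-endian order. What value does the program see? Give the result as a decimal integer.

5669011

Stored big-endian, the bytes at ascending addresses are 93 80 56.
Read back as little-endian, the first byte is least significant, giving 0x568093.
0x568093 = 5669011.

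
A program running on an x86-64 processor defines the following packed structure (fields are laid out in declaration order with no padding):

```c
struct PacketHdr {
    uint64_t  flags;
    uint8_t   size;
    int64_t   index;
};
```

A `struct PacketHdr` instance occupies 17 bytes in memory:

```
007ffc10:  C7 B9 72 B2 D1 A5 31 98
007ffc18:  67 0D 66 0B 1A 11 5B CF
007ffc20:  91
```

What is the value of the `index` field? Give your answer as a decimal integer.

-7940027489021368819

`index` follows `flags` (8 B), `size` (1 B), so it starts at offset 8 + 1 = 9 and occupies 8 bytes.
Bytes at offsets 9..16: 0D 66 0B 1A 11 5B CF 91.
In little-endian order the low byte comes first in memory.
Reassemble most-significant byte first: 91 CF 5B 11 1A 0B 66 0D → 0x91CF5B111A0B660D.
Top bit is set, so as a signed 64-bit value this is 0x91CF5B111A0B660D − 2^64 = -7940027489021368819.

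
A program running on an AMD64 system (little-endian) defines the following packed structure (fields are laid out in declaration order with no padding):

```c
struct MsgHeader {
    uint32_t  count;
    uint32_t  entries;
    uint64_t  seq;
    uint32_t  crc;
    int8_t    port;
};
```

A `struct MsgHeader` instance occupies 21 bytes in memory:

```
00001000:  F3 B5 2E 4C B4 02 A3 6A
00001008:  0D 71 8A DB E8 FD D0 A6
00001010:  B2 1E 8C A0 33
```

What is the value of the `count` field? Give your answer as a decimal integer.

`count` is the first field, at byte offset 0, occupying 4 bytes.
Bytes at offsets 0..3: F3 B5 2E 4C.
Little-endian stores the least-significant byte at the lowest address.
Reassemble most-significant byte first: 4C 2E B5 F3 → 0x4C2EB5F3.
0x4C2EB5F3 = 1278129651.

1278129651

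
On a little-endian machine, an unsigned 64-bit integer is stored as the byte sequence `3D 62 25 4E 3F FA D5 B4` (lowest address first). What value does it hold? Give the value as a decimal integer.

In little-endian order the low byte comes first in memory.
Reassemble most-significant byte first: B4 D5 FA 3F 4E 25 62 3D → 0xB4D5FA3F4E25623D.
0xB4D5FA3F4E25623D = 13030596246667354685.

13030596246667354685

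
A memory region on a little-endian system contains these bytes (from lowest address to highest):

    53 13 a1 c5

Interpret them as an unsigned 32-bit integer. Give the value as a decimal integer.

Little-endian: lowest address holds the least-significant byte.
Reassemble most-significant byte first: C5 A1 13 53 → 0xC5A11353.
0xC5A11353 = 3315667795.

3315667795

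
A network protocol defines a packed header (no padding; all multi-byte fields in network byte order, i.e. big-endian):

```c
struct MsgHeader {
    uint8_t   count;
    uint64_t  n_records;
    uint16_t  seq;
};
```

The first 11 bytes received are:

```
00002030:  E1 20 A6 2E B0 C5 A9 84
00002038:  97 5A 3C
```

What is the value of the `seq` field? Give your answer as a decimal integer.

`seq` follows `count` (1 B), `n_records` (8 B), so it starts at offset 1 + 8 = 9 and occupies 2 bytes.
Bytes at offsets 9..10: 5A 3C.
Big-endian stores the most-significant byte at the lowest address.
The bytes are already most-significant first: 0x5A3C.
0x5A3C = 23100.

23100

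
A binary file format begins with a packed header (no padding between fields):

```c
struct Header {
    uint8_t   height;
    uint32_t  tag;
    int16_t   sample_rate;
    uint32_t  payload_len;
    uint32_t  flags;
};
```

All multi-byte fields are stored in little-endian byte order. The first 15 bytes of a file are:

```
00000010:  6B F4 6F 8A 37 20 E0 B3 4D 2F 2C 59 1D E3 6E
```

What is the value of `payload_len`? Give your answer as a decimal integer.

`payload_len` follows `height` (1 B), `tag` (4 B), `sample_rate` (2 B), so it starts at offset 1 + 4 + 2 = 7 and occupies 4 bytes.
Bytes at offsets 7..10: B3 4D 2F 2C.
In little-endian order the low byte comes first in memory.
Reassemble most-significant byte first: 2C 2F 4D B3 → 0x2C2F4DB3.
0x2C2F4DB3 = 741297587.

741297587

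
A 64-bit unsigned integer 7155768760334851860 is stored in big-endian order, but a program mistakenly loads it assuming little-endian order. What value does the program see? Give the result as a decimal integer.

7155768760334851860 in 64-bit hexadecimal is 0x634E65C64E989F14.
Stored big-endian, the bytes at ascending addresses are 63 4E 65 C6 4E 98 9F 14.
Read back as little-endian, the first byte is least significant, giving 0x149F984EC6654E63.
0x149F984EC6654E63 = 1486073866158952035.

1486073866158952035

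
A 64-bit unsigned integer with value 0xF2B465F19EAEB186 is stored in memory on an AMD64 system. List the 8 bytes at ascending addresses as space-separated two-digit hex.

Split into bytes (most-significant first): F2 B4 65 F1 9E AE B1 86.
Little-endian stores the least-significant byte at the lowest address.
So at ascending addresses the bytes are 86 B1 AE 9E F1 65 B4 F2.

86 B1 AE 9E F1 65 B4 F2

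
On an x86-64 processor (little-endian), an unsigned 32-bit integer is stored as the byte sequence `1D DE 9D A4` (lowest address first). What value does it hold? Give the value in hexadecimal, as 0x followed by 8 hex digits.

In little-endian order the low byte comes first in memory.
Reassemble most-significant byte first: A4 9D DE 1D → 0xA49DDE1D.

0xA49DDE1D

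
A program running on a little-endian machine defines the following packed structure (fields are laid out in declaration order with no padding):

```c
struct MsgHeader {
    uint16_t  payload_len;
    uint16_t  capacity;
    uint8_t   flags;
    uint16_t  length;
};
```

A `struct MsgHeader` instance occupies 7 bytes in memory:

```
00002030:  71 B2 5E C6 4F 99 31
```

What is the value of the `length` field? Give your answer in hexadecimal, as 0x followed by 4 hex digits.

0x3199

`length` follows `payload_len` (2 B), `capacity` (2 B), `flags` (1 B), so it starts at offset 2 + 2 + 1 = 5 and occupies 2 bytes.
Bytes at offsets 5..6: 99 31.
Little-endian stores the least-significant byte at the lowest address.
Reassemble most-significant byte first: 31 99 → 0x3199.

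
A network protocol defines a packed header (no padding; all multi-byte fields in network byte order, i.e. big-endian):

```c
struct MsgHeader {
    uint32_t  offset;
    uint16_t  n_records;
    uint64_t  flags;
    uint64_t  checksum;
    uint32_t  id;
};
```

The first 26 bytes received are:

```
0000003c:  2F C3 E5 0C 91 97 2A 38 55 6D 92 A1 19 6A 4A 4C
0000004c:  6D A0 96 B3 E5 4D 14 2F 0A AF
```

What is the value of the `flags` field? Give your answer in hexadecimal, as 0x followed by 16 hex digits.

0x2A38556D92A1196A

`flags` follows `offset` (4 B), `n_records` (2 B), so it starts at offset 4 + 2 = 6 and occupies 8 bytes.
Bytes at offsets 6..13: 2A 38 55 6D 92 A1 19 6A.
Big-endian stores the most-significant byte at the lowest address.
The bytes are already most-significant first: 0x2A38556D92A1196A.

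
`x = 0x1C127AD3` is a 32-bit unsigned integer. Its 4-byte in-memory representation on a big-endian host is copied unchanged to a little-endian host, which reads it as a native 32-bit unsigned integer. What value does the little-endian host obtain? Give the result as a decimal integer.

Stored big-endian, the bytes at ascending addresses are 1C 12 7A D3.
Read back as little-endian, the first byte is least significant, giving 0xD37A121C.
0xD37A121C = 3547992604.

3547992604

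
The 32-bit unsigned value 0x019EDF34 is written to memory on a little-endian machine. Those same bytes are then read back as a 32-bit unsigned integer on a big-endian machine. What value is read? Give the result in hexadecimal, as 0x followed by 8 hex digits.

0x34DF9E01

Stored little-endian, the bytes at ascending addresses are 34 DF 9E 01.
Read back as big-endian, the last byte is least significant, giving 0x34DF9E01.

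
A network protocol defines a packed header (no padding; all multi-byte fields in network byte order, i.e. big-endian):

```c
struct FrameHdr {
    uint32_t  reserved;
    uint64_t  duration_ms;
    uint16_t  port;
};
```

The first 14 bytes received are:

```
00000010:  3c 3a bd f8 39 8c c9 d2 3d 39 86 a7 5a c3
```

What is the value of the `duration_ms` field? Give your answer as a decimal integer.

`duration_ms` follows `reserved` (4 bytes), so it starts at byte offset 4 and occupies 8 bytes.
Bytes at offsets 4..11: 39 8C C9 D2 3D 39 86 A7.
In big-endian order the high byte comes first in memory.
The bytes are already most-significant first: 0x398CC9D23D3986A7.
0x398CC9D23D3986A7 = 4146911261708879527.

4146911261708879527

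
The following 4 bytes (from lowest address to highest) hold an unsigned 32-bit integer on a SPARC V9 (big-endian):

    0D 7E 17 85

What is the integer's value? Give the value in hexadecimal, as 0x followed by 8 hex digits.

0x0D7E1785

In big-endian order the high byte comes first in memory.
The bytes are already most-significant first: 0x0D7E1785.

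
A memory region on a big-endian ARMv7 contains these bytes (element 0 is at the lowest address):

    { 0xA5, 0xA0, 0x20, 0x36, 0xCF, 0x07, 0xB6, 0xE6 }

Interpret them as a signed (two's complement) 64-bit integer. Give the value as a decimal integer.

In big-endian order the high byte comes first in memory.
The bytes are already most-significant first: 0xA5A02036CF07B6E6.
Top bit is set, so as a signed 64-bit value this is 0xA5A02036CF07B6E6 − 2^64 = -6512169641404025114.

-6512169641404025114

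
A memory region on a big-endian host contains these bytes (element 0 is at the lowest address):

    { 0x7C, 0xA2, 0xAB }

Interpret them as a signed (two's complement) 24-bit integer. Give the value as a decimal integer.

In big-endian order the high byte comes first in memory.
The bytes are already most-significant first: 0x7CA2AB.
0x7CA2AB = 8168107.

8168107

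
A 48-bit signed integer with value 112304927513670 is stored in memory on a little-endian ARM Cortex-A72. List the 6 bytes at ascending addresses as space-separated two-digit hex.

46 9C 4F 07 24 66

112304927513670 in hexadecimal, padded to 48 bits, is 0x6624074F9C46.
Split into bytes (most-significant first): 66 24 07 4F 9C 46.
Little-endian stores the least-significant byte at the lowest address.
So at ascending addresses the bytes are 46 9C 4F 07 24 66.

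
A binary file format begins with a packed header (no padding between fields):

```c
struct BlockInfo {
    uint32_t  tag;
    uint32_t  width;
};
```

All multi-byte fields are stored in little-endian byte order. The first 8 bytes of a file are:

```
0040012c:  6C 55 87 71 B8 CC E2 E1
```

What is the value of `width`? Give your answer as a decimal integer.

`width` follows `tag` (4 bytes), so it starts at byte offset 4 and occupies 4 bytes.
Bytes at offsets 4..7: B8 CC E2 E1.
Little-endian stores the least-significant byte at the lowest address.
Reassemble most-significant byte first: E1 E2 CC B8 → 0xE1E2CCB8.
0xE1E2CCB8 = 3789737144.

3789737144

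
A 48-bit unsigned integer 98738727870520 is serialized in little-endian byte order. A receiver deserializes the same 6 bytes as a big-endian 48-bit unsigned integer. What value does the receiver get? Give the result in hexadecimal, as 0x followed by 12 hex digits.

98738727870520 in 48-bit hexadecimal is 0x59CD66CCE038.
Stored little-endian, the bytes at ascending addresses are 38 E0 CC 66 CD 59.
Read back as big-endian, the last byte is least significant, giving 0x38E0CC66CD59.

0x38E0CC66CD59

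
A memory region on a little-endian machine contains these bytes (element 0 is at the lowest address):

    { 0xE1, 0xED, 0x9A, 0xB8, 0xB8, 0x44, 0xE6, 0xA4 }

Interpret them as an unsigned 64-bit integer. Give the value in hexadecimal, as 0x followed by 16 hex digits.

Little-endian: lowest address holds the least-significant byte.
Reassemble most-significant byte first: A4 E6 44 B8 B8 9A ED E1 → 0xA4E644B8B89AEDE1.

0xA4E644B8B89AEDE1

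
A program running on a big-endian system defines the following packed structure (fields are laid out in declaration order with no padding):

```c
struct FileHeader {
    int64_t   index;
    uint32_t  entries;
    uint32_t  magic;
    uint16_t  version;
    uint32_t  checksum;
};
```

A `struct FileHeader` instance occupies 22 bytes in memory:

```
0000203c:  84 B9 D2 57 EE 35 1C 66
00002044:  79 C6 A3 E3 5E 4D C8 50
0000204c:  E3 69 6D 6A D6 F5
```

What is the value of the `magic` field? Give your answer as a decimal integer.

`magic` follows `index` (8 B), `entries` (4 B), so it starts at offset 8 + 4 = 12 and occupies 4 bytes.
Bytes at offsets 12..15: 5E 4D C8 50.
In big-endian order the high byte comes first in memory.
The bytes are already most-significant first: 0x5E4DC850.
0x5E4DC850 = 1582155856.

1582155856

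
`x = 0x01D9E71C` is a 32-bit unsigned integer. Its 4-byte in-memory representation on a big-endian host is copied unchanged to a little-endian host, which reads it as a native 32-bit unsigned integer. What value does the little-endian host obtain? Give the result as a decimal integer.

484956417

Stored big-endian, the bytes at ascending addresses are 01 D9 E7 1C.
Read back as little-endian, the first byte is least significant, giving 0x1CE7D901.
0x1CE7D901 = 484956417.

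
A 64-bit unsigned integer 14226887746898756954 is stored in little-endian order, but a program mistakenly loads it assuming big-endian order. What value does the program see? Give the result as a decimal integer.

6486663736895434949

14226887746898756954 in 64-bit hexadecimal is 0xC5700F074D42055A.
Stored little-endian, the bytes at ascending addresses are 5A 05 42 4D 07 0F 70 C5.
Read back as big-endian, the last byte is least significant, giving 0x5A05424D070F70C5.
0x5A05424D070F70C5 = 6486663736895434949.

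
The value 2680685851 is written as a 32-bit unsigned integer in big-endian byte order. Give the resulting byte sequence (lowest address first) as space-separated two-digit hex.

2680685851 in hexadecimal, padded to 32 bits, is 0x9FC8051B.
Split into bytes (most-significant first): 9F C8 05 1B.
Big-endian stores the most-significant byte at the lowest address.
So the memory order matches the most-significant-first order: 9F C8 05 1B.

9F C8 05 1B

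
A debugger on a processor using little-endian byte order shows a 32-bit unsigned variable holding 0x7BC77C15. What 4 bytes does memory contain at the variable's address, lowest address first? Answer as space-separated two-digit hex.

15 7C C7 7B

Split into bytes (most-significant first): 7B C7 7C 15.
Little-endian stores the least-significant byte at the lowest address.
So at ascending addresses the bytes are 15 7C C7 7B.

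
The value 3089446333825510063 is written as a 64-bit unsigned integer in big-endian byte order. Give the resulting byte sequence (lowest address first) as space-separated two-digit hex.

2A DF EB 12 70 4D 6A AF

3089446333825510063 in hexadecimal, padded to 64 bits, is 0x2ADFEB12704D6AAF.
Split into bytes (most-significant first): 2A DF EB 12 70 4D 6A AF.
In big-endian order the high byte comes first in memory.
So the memory order matches the most-significant-first order: 2A DF EB 12 70 4D 6A AF.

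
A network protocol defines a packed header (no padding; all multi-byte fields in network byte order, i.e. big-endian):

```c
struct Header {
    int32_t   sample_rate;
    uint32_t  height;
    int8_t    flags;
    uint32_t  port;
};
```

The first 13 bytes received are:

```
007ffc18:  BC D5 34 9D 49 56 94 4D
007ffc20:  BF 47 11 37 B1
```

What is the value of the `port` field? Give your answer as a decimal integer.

`port` follows `sample_rate` (4 B), `height` (4 B), `flags` (1 B), so it starts at offset 4 + 4 + 1 = 9 and occupies 4 bytes.
Bytes at offsets 9..12: 47 11 37 B1.
Big-endian: lowest address holds the most-significant byte.
The bytes are already most-significant first: 0x471137B1.
0x471137B1 = 1192310705.

1192310705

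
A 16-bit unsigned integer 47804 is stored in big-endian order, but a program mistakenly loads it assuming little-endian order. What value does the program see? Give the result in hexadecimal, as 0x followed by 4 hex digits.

47804 in 16-bit hexadecimal is 0xBABC.
Stored big-endian, the bytes at ascending addresses are BA BC.
Read back as little-endian, the first byte is least significant, giving 0xBCBA.

0xBCBA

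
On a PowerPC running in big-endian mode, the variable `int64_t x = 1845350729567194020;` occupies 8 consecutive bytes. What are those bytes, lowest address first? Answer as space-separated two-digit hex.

1845350729567194020 in hexadecimal, padded to 64 bits, is 0x199C00B621DC4BA4.
Split into bytes (most-significant first): 19 9C 00 B6 21 DC 4B A4.
Big-endian: lowest address holds the most-significant byte.
So the memory order matches the most-significant-first order: 19 9C 00 B6 21 DC 4B A4.

19 9C 00 B6 21 DC 4B A4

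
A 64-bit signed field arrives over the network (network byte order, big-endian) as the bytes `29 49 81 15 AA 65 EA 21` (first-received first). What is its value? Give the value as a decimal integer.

2975050958908025377

Big-endian stores the most-significant byte at the lowest address.
The bytes are already most-significant first: 0x29498115AA65EA21.
0x29498115AA65EA21 = 2975050958908025377.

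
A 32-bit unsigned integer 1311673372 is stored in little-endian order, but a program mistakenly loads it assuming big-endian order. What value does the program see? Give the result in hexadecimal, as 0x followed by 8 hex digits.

1311673372 in 32-bit hexadecimal is 0x4E2E8C1C.
Stored little-endian, the bytes at ascending addresses are 1C 8C 2E 4E.
Read back as big-endian, the last byte is least significant, giving 0x1C8C2E4E.

0x1C8C2E4E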